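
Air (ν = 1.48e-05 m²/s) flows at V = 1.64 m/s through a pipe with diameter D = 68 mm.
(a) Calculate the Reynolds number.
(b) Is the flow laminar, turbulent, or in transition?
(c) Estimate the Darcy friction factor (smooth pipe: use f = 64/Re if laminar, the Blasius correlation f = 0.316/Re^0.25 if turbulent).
(a) Re = V·D/ν = 1.64·0.068/1.48e-05 = 7535.1
(b) Flow regime: turbulent (Re > 4000)
(c) Friction factor: f = 0.316/Re^0.25 = 0.316/7535.1^0.25 = 0.03392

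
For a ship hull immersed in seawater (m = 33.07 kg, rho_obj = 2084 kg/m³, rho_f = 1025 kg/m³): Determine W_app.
Formula: W_{app} = mg\left(1 - \frac{\rho_f}{\rho_{obj}}\right)
W_app = 33.07·9.81·(1 − 1025/2084) = 164.9 N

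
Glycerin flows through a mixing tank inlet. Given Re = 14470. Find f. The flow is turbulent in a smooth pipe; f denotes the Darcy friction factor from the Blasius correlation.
Formula: f = \frac{0.316}{Re^{0.25}}
f = 0.316/14470^0.25 = 0.02881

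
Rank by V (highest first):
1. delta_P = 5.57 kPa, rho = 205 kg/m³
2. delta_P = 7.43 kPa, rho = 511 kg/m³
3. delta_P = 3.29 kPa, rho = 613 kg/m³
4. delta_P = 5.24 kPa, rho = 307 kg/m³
Case 1: V = 7.372 m/s
Case 2: V = 5.393 m/s
Case 3: V = 3.276 m/s
Case 4: V = 5.843 m/s
Ranking (highest first): 1, 4, 2, 3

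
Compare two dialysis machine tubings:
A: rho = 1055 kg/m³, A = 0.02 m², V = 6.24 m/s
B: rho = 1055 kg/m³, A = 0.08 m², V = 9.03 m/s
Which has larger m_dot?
m_dot(A) = 131.7 kg/s, m_dot(B) = 762.1 kg/s. Answer: B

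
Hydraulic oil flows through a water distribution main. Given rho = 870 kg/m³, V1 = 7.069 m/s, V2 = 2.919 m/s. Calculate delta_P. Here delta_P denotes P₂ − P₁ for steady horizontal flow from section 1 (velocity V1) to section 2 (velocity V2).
Formula: \Delta P = \frac{1}{2} \rho (V_1^2 - V_2^2)
delta_P = 0.5·870·(7.069² − 2.919²)/1000 = 18.03 kPa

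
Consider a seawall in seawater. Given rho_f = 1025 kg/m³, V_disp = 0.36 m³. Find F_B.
Formula: F_B = \rho_f g V_{disp}
F_B = 1025·9.81·0.36 = 3620 N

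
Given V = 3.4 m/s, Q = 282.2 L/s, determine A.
Formula: Q = A V
Substituting knowns: 282.2 = A·3.4·1000
Solving for A: A = (282.2/1000)/3.4 = 0.083 m²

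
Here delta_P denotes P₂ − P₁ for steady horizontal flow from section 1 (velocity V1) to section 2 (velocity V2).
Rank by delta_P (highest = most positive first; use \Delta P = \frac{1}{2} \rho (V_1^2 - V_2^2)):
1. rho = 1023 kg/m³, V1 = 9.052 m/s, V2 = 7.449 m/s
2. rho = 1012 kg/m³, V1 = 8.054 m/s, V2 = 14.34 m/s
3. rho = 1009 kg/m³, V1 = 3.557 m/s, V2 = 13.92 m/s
Case 1: delta_P = 13.53 kPa
Case 2: delta_P = -71.23 kPa
Case 3: delta_P = -91.37 kPa
Ranking (highest first): 1, 2, 3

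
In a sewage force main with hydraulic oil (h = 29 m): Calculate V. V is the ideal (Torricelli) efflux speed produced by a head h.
Formula: V = \sqrt{2 g h}
V = √(2·9.81·29) = 23.85 m/s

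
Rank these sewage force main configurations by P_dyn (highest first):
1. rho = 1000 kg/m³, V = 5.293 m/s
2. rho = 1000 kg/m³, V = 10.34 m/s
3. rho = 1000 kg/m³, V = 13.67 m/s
Case 1: P_dyn = 14.01 kPa
Case 2: P_dyn = 53.46 kPa
Case 3: P_dyn = 93.43 kPa
Ranking (highest first): 3, 2, 1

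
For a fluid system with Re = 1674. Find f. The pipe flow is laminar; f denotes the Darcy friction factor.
Formula: f = \frac{64}{Re}
f = 64/1674 = 0.03823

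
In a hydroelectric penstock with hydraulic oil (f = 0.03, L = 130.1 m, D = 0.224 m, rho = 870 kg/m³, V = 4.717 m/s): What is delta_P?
Formula: \Delta P = f \frac{L}{D} \frac{\rho V^2}{2}
delta_P = 0.03·(130.1/0.224)·0.5·870·4.717²/1000 = 168.6 kPa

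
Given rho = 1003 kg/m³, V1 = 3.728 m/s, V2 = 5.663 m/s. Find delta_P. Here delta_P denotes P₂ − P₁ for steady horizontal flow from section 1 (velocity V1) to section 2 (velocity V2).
Formula: \Delta P = \frac{1}{2} \rho (V_1^2 - V_2^2)
delta_P = 0.5·1003·(3.728² − 5.663²)/1000 = -9.113 kPa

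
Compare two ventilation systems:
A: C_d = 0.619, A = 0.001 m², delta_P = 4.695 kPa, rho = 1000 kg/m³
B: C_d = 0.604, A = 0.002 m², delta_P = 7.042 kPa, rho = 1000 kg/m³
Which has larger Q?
Q(A) = 1.897 L/s, Q(B) = 4.533 L/s. Answer: B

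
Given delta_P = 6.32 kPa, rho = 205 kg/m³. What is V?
Formula: V = \sqrt{\frac{2 \Delta P}{\rho}}
V = √(2·(6.32·1000)/205) = 7.852 m/s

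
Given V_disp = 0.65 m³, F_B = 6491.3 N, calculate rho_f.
Formula: F_B = \rho_f g V_{disp}
Substituting knowns: 6491.3 = rho_f·9.81·0.65
Solving for rho_f: rho_f = 6491.3/(9.81·0.65) = 1018 kg/m³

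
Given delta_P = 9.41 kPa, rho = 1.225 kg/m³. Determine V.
Formula: V = \sqrt{\frac{2 \Delta P}{\rho}}
V = √(2·(9.41·1000)/1.225) = 123.9 m/s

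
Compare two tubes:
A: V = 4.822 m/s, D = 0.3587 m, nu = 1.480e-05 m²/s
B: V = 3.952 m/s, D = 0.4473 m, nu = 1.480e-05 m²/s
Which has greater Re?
Re(A) = 116868, Re(B) = 119441. Answer: B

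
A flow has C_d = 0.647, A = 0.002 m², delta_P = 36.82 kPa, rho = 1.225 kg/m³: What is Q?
Formula: Q = C_d A \sqrt{\frac{2 \Delta P}{\rho}}
Q = 0.647·0.002·√(2·(36.82·1000)/1.225)·1000 = 317.3 L/s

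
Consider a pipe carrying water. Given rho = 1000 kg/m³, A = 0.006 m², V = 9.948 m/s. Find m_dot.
Formula: \dot{m} = \rho A V
m_dot = 1000·0.006·9.948 = 59.69 kg/s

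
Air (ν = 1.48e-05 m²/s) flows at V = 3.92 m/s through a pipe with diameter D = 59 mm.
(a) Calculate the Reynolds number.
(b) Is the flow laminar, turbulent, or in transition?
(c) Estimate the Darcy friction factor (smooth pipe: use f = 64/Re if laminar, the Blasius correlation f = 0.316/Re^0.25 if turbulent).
(a) Re = V·D/ν = 3.92·0.059/1.48e-05 = 15627
(b) Flow regime: turbulent (Re > 4000)
(c) Friction factor: f = 0.316/Re^0.25 = 0.316/15627^0.25 = 0.02826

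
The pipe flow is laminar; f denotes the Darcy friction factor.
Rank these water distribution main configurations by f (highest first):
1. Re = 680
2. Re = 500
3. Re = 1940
Case 1: f = 0.09412
Case 2: f = 0.128
Case 3: f = 0.03299
Ranking (highest first): 2, 1, 3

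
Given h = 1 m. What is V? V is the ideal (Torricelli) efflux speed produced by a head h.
Formula: V = \sqrt{2 g h}
V = √(2·9.81·1) = 4.429 m/s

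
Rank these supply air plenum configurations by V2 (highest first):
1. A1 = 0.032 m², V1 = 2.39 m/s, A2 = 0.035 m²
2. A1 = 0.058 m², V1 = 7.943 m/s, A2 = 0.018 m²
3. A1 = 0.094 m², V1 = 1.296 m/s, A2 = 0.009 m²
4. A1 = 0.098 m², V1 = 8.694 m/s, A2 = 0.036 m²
Case 1: V2 = 2.185 m/s
Case 2: V2 = 25.59 m/s
Case 3: V2 = 13.54 m/s
Case 4: V2 = 23.67 m/s
Ranking (highest first): 2, 4, 3, 1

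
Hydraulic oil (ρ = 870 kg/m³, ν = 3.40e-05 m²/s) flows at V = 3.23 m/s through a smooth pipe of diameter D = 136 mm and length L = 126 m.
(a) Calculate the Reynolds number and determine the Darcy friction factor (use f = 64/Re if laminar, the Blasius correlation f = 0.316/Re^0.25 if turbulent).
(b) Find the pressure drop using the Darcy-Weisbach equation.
(a) Re = V·D/ν = 3.23·0.136/3.40e-05 = 12920 → turbulent (Re > 4000); f = 0.316/Re^0.25 = 0.316/12920^0.25 = 0.02964
(b) Darcy-Weisbach: ΔP = f·(L/D)·½ρV²/1000 = 0.02964·(126/0.136)·½·870·3.23²/1000 = 124.6 kPa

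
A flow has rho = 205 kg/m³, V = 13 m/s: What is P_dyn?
Formula: P_{dyn} = \frac{1}{2} \rho V^2
P_dyn = 0.5·205·13²/1000 = 17.32 kPa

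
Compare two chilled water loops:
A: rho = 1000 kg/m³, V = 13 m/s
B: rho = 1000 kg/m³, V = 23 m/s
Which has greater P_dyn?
P_dyn(A) = 84.5 kPa, P_dyn(B) = 264.5 kPa. Answer: B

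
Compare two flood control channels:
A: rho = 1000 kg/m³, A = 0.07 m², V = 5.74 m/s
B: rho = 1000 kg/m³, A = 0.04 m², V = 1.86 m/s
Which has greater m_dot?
m_dot(A) = 401.8 kg/s, m_dot(B) = 74.4 kg/s. Answer: A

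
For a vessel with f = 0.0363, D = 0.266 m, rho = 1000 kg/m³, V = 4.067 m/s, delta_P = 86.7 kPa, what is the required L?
Formula: \Delta P = f \frac{L}{D} \frac{\rho V^2}{2}
Substituting knowns: 86.7 = 0.0363·(L/0.266)·0.5·1000·4.067²/1000
Solving for L: L = (86.7·1000)·0.266/(0.0363·0.5·1000·4.067²) = 76.82 m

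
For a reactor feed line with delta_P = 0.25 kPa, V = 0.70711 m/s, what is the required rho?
Formula: V = \sqrt{\frac{2 \Delta P}{\rho}}
Substituting knowns: 0.70711 = √(2·(0.25·1000)/rho)
Solving for rho: rho = 2·(0.25·1000)/0.70711² = 1000 kg/m³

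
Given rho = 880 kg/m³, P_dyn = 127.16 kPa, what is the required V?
Formula: P_{dyn} = \frac{1}{2} \rho V^2
Substituting knowns: 127.16 = 0.5·880·V²/1000
Solving for V: V = √(2·(127.16·1000)/880) = 17 m/s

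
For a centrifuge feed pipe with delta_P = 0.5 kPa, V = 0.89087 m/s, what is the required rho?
Formula: V = \sqrt{\frac{2 \Delta P}{\rho}}
Substituting knowns: 0.89087 = √(2·(0.5·1000)/rho)
Solving for rho: rho = 2·(0.5·1000)/0.89087² = 1260 kg/m³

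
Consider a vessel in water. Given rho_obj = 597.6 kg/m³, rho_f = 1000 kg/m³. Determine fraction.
Formula: f_{sub} = \frac{\rho_{obj}}{\rho_f}
fraction = 597.6/1000 = 0.5976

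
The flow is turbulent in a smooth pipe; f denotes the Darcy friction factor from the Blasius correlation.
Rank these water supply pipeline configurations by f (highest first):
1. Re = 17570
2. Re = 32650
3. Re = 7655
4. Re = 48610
Case 1: f = 0.02745
Case 2: f = 0.02351
Case 3: f = 0.03378
Case 4: f = 0.02128
Ranking (highest first): 3, 1, 2, 4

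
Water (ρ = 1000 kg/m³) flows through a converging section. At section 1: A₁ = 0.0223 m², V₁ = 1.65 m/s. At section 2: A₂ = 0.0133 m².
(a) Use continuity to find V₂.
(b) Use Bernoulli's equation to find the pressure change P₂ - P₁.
(a) Continuity: A₁V₁=A₂V₂ -> V₂=A₁V₁/A₂=0.0223*1.65/0.0133=2.77 m/s
(b) Bernoulli: P₂-P₁=0.5*rho*(V₁^2-V₂^2)/1000=0.5*1000*(1.65^2-2.77^2)/1000=-2.475 kPa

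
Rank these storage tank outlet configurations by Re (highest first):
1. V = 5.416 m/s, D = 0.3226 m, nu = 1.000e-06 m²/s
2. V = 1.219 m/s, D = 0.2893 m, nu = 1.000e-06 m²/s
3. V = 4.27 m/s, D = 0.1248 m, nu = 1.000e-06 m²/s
Case 1: Re = 1.747e+06
Case 2: Re = 352657
Case 3: Re = 532896
Ranking (highest first): 1, 3, 2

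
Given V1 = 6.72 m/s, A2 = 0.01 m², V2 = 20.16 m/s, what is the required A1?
Formula: V_2 = \frac{A_1 V_1}{A_2}
Substituting knowns: 20.16 = A1·6.72/0.01
Solving for A1: A1 = 20.16·0.01/6.72 = 0.03 m²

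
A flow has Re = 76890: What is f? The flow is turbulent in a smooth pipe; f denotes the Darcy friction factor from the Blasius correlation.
Formula: f = \frac{0.316}{Re^{0.25}}
f = 0.316/76890^0.25 = 0.01898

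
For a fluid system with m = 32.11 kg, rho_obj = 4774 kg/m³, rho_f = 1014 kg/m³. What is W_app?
Formula: W_{app} = mg\left(1 - \frac{\rho_f}{\rho_{obj}}\right)
W_app = 32.11·9.81·(1 − 1014/4774) = 248.1 N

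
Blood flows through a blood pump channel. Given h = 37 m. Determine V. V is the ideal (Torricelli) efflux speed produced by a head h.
Formula: V = \sqrt{2 g h}
V = √(2·9.81·37) = 26.94 m/s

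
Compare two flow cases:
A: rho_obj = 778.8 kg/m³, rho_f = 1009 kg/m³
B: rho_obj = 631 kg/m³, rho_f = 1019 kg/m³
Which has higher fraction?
fraction(A) = 0.7719, fraction(B) = 0.6192. Answer: A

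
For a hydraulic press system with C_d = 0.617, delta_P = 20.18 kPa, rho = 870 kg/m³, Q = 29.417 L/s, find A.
Formula: Q = C_d A \sqrt{\frac{2 \Delta P}{\rho}}
Substituting knowns: 29.417 = 0.617·A·√(2·(20.18·1000)/870)·1000
Solving for A: A = (29.417/1000)/(0.617·√(2·(20.18·1000)/870)) = 0.007 m²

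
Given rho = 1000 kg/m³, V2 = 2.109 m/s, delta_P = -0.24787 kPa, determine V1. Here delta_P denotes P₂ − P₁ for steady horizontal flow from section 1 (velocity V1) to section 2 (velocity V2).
Formula: \Delta P = \frac{1}{2} \rho (V_1^2 - V_2^2)
Substituting knowns: -0.24787 = 0.5·1000·(V1² − 2.109²)/1000
Solving for V1: V1 = √(2.109² + 2·(-0.24787·1000)/1000) = 1.988 m/s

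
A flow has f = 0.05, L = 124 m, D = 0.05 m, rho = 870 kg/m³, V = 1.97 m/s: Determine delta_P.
Formula: \Delta P = f \frac{L}{D} \frac{\rho V^2}{2}
delta_P = 0.05·(124/0.05)·0.5·870·1.97²/1000 = 209.3 kPa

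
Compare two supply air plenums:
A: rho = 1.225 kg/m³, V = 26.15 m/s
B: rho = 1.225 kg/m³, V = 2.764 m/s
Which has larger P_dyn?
P_dyn(A) = 0.4188 kPa, P_dyn(B) = 0.004679 kPa. Answer: A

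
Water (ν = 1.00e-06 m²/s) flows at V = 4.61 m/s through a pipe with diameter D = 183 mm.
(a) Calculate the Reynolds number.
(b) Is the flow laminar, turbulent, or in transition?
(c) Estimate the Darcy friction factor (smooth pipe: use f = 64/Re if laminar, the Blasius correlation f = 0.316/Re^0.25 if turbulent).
(a) Re = V·D/ν = 4.61·0.183/1.00e-06 = 843630
(b) Flow regime: turbulent (Re > 4000)
(c) Friction factor: f = 0.316/Re^0.25 = 0.316/843630^0.25 = 0.01043 (Blasius is strictly valid for Re ≲ 1e5; used here as the smooth-pipe estimate the problem specifies)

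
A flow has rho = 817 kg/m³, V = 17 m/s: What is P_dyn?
Formula: P_{dyn} = \frac{1}{2} \rho V^2
P_dyn = 0.5·817·17²/1000 = 118.1 kPa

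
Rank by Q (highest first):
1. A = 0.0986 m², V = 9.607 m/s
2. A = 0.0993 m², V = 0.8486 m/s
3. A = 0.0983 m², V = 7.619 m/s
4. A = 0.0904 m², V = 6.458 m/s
Case 1: Q = 947.3 L/s
Case 2: Q = 84.27 L/s
Case 3: Q = 748.9 L/s
Case 4: Q = 583.8 L/s
Ranking (highest first): 1, 3, 4, 2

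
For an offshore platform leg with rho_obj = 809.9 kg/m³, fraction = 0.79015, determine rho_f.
Formula: f_{sub} = \frac{\rho_{obj}}{\rho_f}
Substituting knowns: 0.79015 = 809.9/rho_f
Solving for rho_f: rho_f = 809.9/0.79015 = 1025 kg/m³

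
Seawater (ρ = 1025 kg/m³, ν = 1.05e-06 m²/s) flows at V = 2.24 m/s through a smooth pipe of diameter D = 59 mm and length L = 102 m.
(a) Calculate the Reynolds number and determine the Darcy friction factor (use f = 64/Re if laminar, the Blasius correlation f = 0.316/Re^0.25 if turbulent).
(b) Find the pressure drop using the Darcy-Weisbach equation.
(a) Re = V·D/ν = 2.24·0.059/1.05e-06 = 125870 → turbulent (Re > 4000); f = 0.316/Re^0.25 = 0.316/125870^0.25 = 0.016777 (Blasius is strictly valid for Re ≲ 1e5; used here as the smooth-pipe estimate the problem specifies)
(b) Darcy-Weisbach: ΔP = f·(L/D)·½ρV²/1000 = 0.016777·(102/0.059)·½·1025·2.24²/1000 = 74.59 kPa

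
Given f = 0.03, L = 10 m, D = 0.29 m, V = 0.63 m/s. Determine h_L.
Formula: h_L = f \frac{L}{D} \frac{V^2}{2g}
h_L = 0.03·(10/0.29)·0.63²/(2·9.81) = 0.02093 m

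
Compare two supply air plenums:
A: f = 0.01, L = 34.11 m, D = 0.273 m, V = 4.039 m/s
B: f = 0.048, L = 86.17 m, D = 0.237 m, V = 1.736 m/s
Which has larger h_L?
h_L(A) = 1.039 m, h_L(B) = 2.681 m. Answer: B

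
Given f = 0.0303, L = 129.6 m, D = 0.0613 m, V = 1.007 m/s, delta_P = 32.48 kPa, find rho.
Formula: \Delta P = f \frac{L}{D} \frac{\rho V^2}{2}
Substituting knowns: 32.48 = 0.0303·(129.6/0.0613)·0.5·rho·1.007²/1000
Solving for rho: rho = (32.48·1000)/(0.0303·(129.6/0.0613)·0.5·1.007²) = 1000 kg/m³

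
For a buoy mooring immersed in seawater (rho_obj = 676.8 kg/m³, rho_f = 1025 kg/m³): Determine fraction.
Formula: f_{sub} = \frac{\rho_{obj}}{\rho_f}
fraction = 676.8/1025 = 0.6603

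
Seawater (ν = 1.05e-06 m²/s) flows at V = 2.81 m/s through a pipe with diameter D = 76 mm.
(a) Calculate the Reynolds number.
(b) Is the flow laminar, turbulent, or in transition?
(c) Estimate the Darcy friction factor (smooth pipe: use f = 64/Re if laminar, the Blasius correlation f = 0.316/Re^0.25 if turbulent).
(a) Re = V·D/ν = 2.81·0.076/1.05e-06 = 203390
(b) Flow regime: turbulent (Re > 4000)
(c) Friction factor: f = 0.316/Re^0.25 = 0.316/203390^0.25 = 0.01488 (Blasius is strictly valid for Re ≲ 1e5; used here as the smooth-pipe estimate the problem specifies)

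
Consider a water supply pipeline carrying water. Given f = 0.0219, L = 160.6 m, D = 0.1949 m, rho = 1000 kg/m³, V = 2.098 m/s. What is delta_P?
Formula: \Delta P = f \frac{L}{D} \frac{\rho V^2}{2}
delta_P = 0.0219·(160.6/0.1949)·0.5·1000·2.098²/1000 = 39.72 kPa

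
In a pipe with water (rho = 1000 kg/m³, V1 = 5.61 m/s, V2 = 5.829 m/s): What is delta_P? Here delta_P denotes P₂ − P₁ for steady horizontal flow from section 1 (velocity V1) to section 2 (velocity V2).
Formula: \Delta P = \frac{1}{2} \rho (V_1^2 - V_2^2)
delta_P = 0.5·1000·(5.61² − 5.829²)/1000 = -1.253 kPa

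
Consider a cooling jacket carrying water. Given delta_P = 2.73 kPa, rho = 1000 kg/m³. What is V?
Formula: V = \sqrt{\frac{2 \Delta P}{\rho}}
V = √(2·(2.73·1000)/1000) = 2.337 m/s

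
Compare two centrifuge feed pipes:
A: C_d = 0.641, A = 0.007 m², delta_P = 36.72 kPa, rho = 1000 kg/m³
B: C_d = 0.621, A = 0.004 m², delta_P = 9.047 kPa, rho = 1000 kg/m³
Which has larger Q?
Q(A) = 38.45 L/s, Q(B) = 10.57 L/s. Answer: A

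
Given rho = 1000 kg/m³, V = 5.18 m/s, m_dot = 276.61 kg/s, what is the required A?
Formula: \dot{m} = \rho A V
Substituting knowns: 276.61 = 1000·A·5.18
Solving for A: A = 276.61/(1000·5.18) = 0.0534 m²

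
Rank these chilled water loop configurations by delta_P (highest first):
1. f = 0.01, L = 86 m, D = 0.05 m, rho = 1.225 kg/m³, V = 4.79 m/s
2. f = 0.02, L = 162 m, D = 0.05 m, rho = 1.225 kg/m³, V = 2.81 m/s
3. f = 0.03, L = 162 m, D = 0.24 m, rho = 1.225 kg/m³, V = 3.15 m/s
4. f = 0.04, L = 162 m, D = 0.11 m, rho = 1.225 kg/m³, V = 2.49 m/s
Case 1: delta_P = 0.2417 kPa
Case 2: delta_P = 0.3134 kPa
Case 3: delta_P = 0.1231 kPa
Case 4: delta_P = 0.2237 kPa
Ranking (highest first): 2, 1, 4, 3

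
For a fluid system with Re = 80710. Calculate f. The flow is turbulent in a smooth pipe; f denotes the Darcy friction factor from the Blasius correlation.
Formula: f = \frac{0.316}{Re^{0.25}}
f = 0.316/80710^0.25 = 0.01875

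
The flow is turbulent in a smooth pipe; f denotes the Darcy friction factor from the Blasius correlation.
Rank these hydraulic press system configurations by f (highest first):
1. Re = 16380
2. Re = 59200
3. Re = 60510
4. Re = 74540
Case 1: f = 0.02793
Case 2: f = 0.02026
Case 3: f = 0.02015
Case 4: f = 0.01912
Ranking (highest first): 1, 2, 3, 4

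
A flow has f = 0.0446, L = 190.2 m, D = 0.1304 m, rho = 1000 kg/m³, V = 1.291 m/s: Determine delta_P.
Formula: \Delta P = f \frac{L}{D} \frac{\rho V^2}{2}
delta_P = 0.0446·(190.2/0.1304)·0.5·1000·1.291²/1000 = 54.21 kPa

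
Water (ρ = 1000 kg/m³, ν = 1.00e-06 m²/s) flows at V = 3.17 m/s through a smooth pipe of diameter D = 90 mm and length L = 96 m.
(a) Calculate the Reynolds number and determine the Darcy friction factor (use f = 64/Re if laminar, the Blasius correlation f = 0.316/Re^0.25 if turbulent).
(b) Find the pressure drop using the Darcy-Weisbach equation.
(a) Re = V·D/ν = 3.17·0.09/1.00e-06 = 285300 → turbulent (Re > 4000); f = 0.316/Re^0.25 = 0.316/285300^0.25 = 0.013673 (Blasius is strictly valid for Re ≲ 1e5; used here as the smooth-pipe estimate the problem specifies)
(b) Darcy-Weisbach: ΔP = f·(L/D)·½ρV²/1000 = 0.013673·(96/0.090)·½·1000·3.17²/1000 = 73.28 kPa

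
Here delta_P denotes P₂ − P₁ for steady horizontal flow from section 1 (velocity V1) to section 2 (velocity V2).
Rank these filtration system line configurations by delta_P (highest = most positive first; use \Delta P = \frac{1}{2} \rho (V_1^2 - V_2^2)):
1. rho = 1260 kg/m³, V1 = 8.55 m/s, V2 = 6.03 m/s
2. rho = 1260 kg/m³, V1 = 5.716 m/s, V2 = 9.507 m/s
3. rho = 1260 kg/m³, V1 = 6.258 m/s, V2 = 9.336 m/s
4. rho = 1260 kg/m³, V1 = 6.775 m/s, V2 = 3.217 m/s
Case 1: delta_P = 23.15 kPa
Case 2: delta_P = -36.36 kPa
Case 3: delta_P = -30.24 kPa
Case 4: delta_P = 22.4 kPa
Ranking (highest first): 1, 4, 3, 2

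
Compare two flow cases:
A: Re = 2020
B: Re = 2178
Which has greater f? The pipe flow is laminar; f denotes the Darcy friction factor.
f(A) = 0.03168, f(B) = 0.02938. Answer: A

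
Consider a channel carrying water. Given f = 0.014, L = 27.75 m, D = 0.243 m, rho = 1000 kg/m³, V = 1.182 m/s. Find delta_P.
Formula: \Delta P = f \frac{L}{D} \frac{\rho V^2}{2}
delta_P = 0.014·(27.75/0.243)·0.5·1000·1.182²/1000 = 1.117 kPa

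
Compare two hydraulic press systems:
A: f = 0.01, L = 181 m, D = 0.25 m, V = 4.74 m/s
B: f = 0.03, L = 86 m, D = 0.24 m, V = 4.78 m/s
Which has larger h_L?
h_L(A) = 8.291 m, h_L(B) = 12.52 m. Answer: B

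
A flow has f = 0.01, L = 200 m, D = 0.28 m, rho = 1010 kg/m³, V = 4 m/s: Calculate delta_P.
Formula: \Delta P = f \frac{L}{D} \frac{\rho V^2}{2}
delta_P = 0.01·(200/0.28)·0.5·1010·4²/1000 = 57.71 kPa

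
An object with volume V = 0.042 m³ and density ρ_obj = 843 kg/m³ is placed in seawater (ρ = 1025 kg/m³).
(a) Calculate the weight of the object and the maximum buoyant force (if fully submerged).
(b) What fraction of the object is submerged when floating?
(a) W=rho_obj*g*V=843*9.81*0.042=347.3 N; F_B(max)=rho*g*V=1025*9.81*0.042=422.3 N
(b) Floating fraction=rho_obj/rho=843/1025=0.822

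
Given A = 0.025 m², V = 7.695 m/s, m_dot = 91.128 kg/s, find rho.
Formula: \dot{m} = \rho A V
Substituting knowns: 91.128 = rho·0.025·7.695
Solving for rho: rho = 91.128/(0.025·7.695) = 473.7 kg/m³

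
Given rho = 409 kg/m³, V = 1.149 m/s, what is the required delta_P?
Formula: V = \sqrt{\frac{2 \Delta P}{\rho}}
Substituting knowns: 1.149 = √(2·(delta_P·1000)/409)
Solving for delta_P: delta_P = 1.149²·409/2/1000 = 0.27 kPa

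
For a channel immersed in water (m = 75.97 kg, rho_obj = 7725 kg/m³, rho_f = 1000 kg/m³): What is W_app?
Formula: W_{app} = mg\left(1 - \frac{\rho_f}{\rho_{obj}}\right)
W_app = 75.97·9.81·(1 − 1000/7725) = 648.8 N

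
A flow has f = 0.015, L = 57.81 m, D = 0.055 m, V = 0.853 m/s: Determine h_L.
Formula: h_L = f \frac{L}{D} \frac{V^2}{2g}
h_L = 0.015·(57.81/0.055)·0.853²/(2·9.81) = 0.5847 m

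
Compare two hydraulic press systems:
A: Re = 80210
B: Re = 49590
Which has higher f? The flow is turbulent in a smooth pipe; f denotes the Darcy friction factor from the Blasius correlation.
f(A) = 0.01878, f(B) = 0.02118. Answer: B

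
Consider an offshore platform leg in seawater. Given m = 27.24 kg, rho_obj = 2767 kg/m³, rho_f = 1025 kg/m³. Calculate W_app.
Formula: W_{app} = mg\left(1 - \frac{\rho_f}{\rho_{obj}}\right)
W_app = 27.24·9.81·(1 − 1025/2767) = 168.2 N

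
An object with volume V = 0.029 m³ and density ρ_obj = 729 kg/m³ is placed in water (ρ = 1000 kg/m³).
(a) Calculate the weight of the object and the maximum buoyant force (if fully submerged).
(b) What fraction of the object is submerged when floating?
(a) W=rho_obj*g*V=729*9.81*0.029=207.4 N; F_B(max)=rho*g*V=1000*9.81*0.029=284.5 N
(b) Floating fraction=rho_obj/rho=729/1000=0.729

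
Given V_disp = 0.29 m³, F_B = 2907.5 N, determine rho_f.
Formula: F_B = \rho_f g V_{disp}
Substituting knowns: 2907.5 = rho_f·9.81·0.29
Solving for rho_f: rho_f = 2907.5/(9.81·0.29) = 1022 kg/m³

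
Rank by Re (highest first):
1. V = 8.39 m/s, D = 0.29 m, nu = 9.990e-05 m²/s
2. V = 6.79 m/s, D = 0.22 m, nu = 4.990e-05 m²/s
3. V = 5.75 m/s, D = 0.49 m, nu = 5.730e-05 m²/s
Case 1: Re = 24355
Case 2: Re = 29936
Case 3: Re = 49171
Ranking (highest first): 3, 2, 1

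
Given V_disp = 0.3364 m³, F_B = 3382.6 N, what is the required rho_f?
Formula: F_B = \rho_f g V_{disp}
Substituting knowns: 3382.6 = rho_f·9.81·0.3364
Solving for rho_f: rho_f = 3382.6/(9.81·0.3364) = 1025 kg/m³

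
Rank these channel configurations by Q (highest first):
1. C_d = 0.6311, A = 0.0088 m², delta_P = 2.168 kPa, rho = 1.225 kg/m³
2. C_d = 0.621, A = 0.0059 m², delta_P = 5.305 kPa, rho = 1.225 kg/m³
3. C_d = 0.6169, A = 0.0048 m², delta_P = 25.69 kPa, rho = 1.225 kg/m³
Case 1: Q = 330.4 L/s
Case 2: Q = 341 L/s
Case 3: Q = 606.4 L/s
Ranking (highest first): 3, 2, 1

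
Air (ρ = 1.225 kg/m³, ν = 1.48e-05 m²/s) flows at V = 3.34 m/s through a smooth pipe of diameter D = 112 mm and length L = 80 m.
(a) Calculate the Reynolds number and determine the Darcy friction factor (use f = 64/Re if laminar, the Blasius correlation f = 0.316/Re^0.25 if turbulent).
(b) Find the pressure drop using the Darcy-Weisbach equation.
(a) Re = V·D/ν = 3.34·0.112/1.48e-05 = 25276 → turbulent (Re > 4000); f = 0.316/Re^0.25 = 0.316/25276^0.25 = 0.025062
(b) Darcy-Weisbach: ΔP = f·(L/D)·½ρV²/1000 = 0.025062·(80/0.112)·½·1.225·3.34²/1000 = 0.1223 kPa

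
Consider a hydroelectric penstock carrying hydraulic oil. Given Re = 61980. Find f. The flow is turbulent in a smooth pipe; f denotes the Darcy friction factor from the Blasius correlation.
Formula: f = \frac{0.316}{Re^{0.25}}
f = 0.316/61980^0.25 = 0.02003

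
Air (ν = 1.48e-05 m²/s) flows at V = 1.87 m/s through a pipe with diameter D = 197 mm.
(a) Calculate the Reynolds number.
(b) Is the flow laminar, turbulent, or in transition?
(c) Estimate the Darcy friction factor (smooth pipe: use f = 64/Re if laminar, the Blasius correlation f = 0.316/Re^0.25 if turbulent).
(a) Re = V·D/ν = 1.87·0.197/1.48e-05 = 24891
(b) Flow regime: turbulent (Re > 4000)
(c) Friction factor: f = 0.316/Re^0.25 = 0.316/24891^0.25 = 0.02516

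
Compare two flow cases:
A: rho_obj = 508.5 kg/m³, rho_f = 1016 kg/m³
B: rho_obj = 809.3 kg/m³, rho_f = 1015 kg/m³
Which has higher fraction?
fraction(A) = 0.5005, fraction(B) = 0.7973. Answer: B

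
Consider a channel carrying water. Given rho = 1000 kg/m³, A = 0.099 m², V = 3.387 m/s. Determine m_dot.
Formula: \dot{m} = \rho A V
m_dot = 1000·0.099·3.387 = 335.3 kg/s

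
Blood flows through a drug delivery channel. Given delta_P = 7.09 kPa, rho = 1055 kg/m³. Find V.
Formula: V = \sqrt{\frac{2 \Delta P}{\rho}}
V = √(2·(7.09·1000)/1055) = 3.666 m/s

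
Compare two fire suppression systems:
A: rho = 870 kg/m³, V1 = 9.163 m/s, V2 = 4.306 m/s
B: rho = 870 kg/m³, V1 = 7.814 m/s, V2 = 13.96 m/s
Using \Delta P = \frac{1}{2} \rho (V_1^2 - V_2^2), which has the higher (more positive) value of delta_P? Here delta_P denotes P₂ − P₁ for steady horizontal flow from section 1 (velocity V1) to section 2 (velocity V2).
delta_P(A) = 28.46 kPa, delta_P(B) = -58.21 kPa. Answer: A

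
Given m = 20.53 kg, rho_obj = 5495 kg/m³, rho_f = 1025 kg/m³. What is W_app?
Formula: W_{app} = mg\left(1 - \frac{\rho_f}{\rho_{obj}}\right)
W_app = 20.53·9.81·(1 − 1025/5495) = 163.8 N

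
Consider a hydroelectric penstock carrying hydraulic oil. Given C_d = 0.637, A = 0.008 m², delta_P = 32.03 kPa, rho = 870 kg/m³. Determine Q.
Formula: Q = C_d A \sqrt{\frac{2 \Delta P}{\rho}}
Q = 0.637·0.008·√(2·(32.03·1000)/870)·1000 = 43.73 L/s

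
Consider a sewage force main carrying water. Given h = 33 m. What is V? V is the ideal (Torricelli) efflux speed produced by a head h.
Formula: V = \sqrt{2 g h}
V = √(2·9.81·33) = 25.45 m/s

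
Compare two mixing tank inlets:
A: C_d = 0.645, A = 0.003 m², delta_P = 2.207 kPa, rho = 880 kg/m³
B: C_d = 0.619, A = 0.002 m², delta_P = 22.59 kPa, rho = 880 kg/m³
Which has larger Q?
Q(A) = 4.334 L/s, Q(B) = 8.871 L/s. Answer: B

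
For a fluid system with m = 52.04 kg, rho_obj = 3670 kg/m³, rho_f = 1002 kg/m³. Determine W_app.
Formula: W_{app} = mg\left(1 - \frac{\rho_f}{\rho_{obj}}\right)
W_app = 52.04·9.81·(1 − 1002/3670) = 371.1 N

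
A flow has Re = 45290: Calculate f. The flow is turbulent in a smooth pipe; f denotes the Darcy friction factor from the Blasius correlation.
Formula: f = \frac{0.316}{Re^{0.25}}
f = 0.316/45290^0.25 = 0.02166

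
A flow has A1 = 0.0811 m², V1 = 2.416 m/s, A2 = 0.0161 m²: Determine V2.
Formula: V_2 = \frac{A_1 V_1}{A_2}
V2 = 0.0811·2.416/0.0161 = 12.17 m/s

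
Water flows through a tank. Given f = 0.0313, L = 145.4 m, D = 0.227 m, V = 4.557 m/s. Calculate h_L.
Formula: h_L = f \frac{L}{D} \frac{V^2}{2g}
h_L = 0.0313·(145.4/0.227)·4.557²/(2·9.81) = 21.22 m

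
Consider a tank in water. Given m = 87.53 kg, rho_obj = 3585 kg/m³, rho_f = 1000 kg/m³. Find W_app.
Formula: W_{app} = mg\left(1 - \frac{\rho_f}{\rho_{obj}}\right)
W_app = 87.53·9.81·(1 − 1000/3585) = 619.2 N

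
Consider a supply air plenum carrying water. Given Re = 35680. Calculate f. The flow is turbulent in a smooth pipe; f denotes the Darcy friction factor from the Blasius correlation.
Formula: f = \frac{0.316}{Re^{0.25}}
f = 0.316/35680^0.25 = 0.02299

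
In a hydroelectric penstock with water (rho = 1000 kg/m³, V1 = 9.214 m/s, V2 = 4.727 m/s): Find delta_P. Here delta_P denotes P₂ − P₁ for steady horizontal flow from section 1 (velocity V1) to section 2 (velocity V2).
Formula: \Delta P = \frac{1}{2} \rho (V_1^2 - V_2^2)
delta_P = 0.5·1000·(9.214² − 4.727²)/1000 = 31.28 kPa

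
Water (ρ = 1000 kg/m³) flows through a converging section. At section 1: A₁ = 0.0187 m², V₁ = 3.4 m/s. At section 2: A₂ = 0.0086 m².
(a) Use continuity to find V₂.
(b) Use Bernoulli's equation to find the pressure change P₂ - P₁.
(a) Continuity: A₁V₁=A₂V₂ -> V₂=A₁V₁/A₂=0.0187*3.4/0.0086=7.39 m/s
(b) Bernoulli: P₂-P₁=0.5*rho*(V₁^2-V₂^2)/1000=0.5*1000*(3.4^2-7.39^2)/1000=-21.53 kPa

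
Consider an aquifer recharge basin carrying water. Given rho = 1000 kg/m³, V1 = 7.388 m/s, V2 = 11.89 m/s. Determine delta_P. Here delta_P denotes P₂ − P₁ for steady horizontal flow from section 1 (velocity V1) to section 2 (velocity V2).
Formula: \Delta P = \frac{1}{2} \rho (V_1^2 - V_2^2)
delta_P = 0.5·1000·(7.388² − 11.89²)/1000 = -43.39 kPa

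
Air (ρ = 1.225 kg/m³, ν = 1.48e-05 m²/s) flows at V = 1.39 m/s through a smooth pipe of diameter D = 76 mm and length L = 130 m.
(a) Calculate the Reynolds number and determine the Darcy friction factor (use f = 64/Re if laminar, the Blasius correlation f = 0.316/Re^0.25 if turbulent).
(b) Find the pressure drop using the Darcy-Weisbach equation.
(a) Re = V·D/ν = 1.39·0.076/1.48e-05 = 7137.8 → turbulent (Re > 4000); f = 0.316/Re^0.25 = 0.316/7137.8^0.25 = 0.034379
(b) Darcy-Weisbach: ΔP = f·(L/D)·½ρV²/1000 = 0.034379·(130/0.076)·½·1.225·1.39²/1000 = 0.06959 kPa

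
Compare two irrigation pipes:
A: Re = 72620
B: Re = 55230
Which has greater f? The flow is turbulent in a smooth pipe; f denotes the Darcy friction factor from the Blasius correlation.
f(A) = 0.01925, f(B) = 0.02061. Answer: B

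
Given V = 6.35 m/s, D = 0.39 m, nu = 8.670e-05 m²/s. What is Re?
Formula: Re = \frac{V D}{\nu}
Re = 6.35·0.39/8.670e-05 = 28564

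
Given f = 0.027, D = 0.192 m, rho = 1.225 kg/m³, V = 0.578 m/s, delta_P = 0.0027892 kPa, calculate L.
Formula: \Delta P = f \frac{L}{D} \frac{\rho V^2}{2}
Substituting knowns: 0.0027892 = 0.027·(L/0.192)·0.5·1.225·0.578²/1000
Solving for L: L = (0.0027892·1000)·0.192/(0.027·0.5·1.225·0.578²) = 96.93 m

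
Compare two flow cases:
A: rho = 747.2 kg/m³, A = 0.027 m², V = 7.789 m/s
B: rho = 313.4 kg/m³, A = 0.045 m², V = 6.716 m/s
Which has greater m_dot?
m_dot(A) = 157.1 kg/s, m_dot(B) = 94.72 kg/s. Answer: A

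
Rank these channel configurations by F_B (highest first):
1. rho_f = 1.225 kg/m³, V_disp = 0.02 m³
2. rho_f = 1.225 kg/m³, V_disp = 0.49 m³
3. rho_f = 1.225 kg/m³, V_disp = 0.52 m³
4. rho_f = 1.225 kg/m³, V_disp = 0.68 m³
Case 1: F_B = 0.2403 N
Case 2: F_B = 5.888 N
Case 3: F_B = 6.249 N
Case 4: F_B = 8.172 N
Ranking (highest first): 4, 3, 2, 1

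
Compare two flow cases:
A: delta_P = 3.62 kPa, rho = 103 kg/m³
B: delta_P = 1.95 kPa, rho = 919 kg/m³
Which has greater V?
V(A) = 8.384 m/s, V(B) = 2.06 m/s. Answer: A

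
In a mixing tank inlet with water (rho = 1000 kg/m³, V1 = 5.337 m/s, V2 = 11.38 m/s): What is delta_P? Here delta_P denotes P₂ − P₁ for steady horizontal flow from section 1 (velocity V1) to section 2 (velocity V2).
Formula: \Delta P = \frac{1}{2} \rho (V_1^2 - V_2^2)
delta_P = 0.5·1000·(5.337² − 11.38²)/1000 = -50.51 kPa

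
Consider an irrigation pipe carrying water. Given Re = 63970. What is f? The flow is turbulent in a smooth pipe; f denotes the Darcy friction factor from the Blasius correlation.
Formula: f = \frac{0.316}{Re^{0.25}}
f = 0.316/63970^0.25 = 0.01987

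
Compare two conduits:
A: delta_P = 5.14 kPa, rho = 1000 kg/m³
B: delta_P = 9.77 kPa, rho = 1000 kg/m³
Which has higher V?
V(A) = 3.206 m/s, V(B) = 4.42 m/s. Answer: B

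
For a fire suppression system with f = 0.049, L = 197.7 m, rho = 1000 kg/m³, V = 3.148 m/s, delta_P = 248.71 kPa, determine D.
Formula: \Delta P = f \frac{L}{D} \frac{\rho V^2}{2}
Substituting knowns: 248.71 = 0.049·(197.7/D)·0.5·1000·3.148²/1000
Solving for D: D = 0.049·197.7·0.5·1000·3.148²/(248.71·1000) = 0.193 m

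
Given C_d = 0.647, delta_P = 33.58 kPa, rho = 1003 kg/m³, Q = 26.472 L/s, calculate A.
Formula: Q = C_d A \sqrt{\frac{2 \Delta P}{\rho}}
Substituting knowns: 26.472 = 0.647·A·√(2·(33.58·1000)/1003)·1000
Solving for A: A = (26.472/1000)/(0.647·√(2·(33.58·1000)/1003)) = 0.005 m²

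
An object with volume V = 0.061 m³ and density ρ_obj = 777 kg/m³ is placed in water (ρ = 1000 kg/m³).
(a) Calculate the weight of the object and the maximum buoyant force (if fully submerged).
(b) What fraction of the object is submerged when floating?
(a) W=rho_obj*g*V=777*9.81*0.061=465.0 N; F_B(max)=rho*g*V=1000*9.81*0.061=598.4 N
(b) Floating fraction=rho_obj/rho=777/1000=0.777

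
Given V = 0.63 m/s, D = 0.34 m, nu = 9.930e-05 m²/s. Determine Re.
Formula: Re = \frac{V D}{\nu}
Re = 0.63·0.34/9.930e-05 = 2157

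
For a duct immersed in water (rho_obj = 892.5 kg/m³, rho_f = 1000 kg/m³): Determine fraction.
Formula: f_{sub} = \frac{\rho_{obj}}{\rho_f}
fraction = 892.5/1000 = 0.8925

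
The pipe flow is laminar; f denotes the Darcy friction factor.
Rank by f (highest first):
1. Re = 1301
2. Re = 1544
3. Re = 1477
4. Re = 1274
Case 1: f = 0.04919
Case 2: f = 0.04145
Case 3: f = 0.04333
Case 4: f = 0.05024
Ranking (highest first): 4, 1, 3, 2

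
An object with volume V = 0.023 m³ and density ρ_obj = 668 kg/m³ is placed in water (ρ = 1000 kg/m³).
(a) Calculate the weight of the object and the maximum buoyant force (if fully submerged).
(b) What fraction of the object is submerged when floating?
(a) W=rho_obj*g*V=668*9.81*0.023=150.7 N; F_B(max)=rho*g*V=1000*9.81*0.023=225.6 N
(b) Floating fraction=rho_obj/rho=668/1000=0.668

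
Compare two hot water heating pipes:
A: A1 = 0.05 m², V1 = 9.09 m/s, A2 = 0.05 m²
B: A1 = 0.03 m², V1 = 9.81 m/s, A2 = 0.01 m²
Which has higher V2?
V2(A) = 9.09 m/s, V2(B) = 29.43 m/s. Answer: B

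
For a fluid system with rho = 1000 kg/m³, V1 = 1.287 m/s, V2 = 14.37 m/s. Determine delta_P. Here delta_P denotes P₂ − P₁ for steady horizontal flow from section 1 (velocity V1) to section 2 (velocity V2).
Formula: \Delta P = \frac{1}{2} \rho (V_1^2 - V_2^2)
delta_P = 0.5·1000·(1.287² − 14.37²)/1000 = -102.4 kPa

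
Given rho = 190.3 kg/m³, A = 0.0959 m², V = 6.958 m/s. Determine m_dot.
Formula: \dot{m} = \rho A V
m_dot = 190.3·0.0959·6.958 = 127 kg/s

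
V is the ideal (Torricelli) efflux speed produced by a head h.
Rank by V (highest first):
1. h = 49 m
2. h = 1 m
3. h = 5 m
Case 1: V = 31.01 m/s
Case 2: V = 4.429 m/s
Case 3: V = 9.905 m/s
Ranking (highest first): 1, 3, 2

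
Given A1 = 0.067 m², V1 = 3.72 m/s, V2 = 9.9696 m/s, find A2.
Formula: V_2 = \frac{A_1 V_1}{A_2}
Substituting knowns: 9.9696 = 0.067·3.72/A2
Solving for A2: A2 = 0.067·3.72/9.9696 = 0.025 m²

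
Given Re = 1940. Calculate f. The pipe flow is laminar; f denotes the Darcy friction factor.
Formula: f = \frac{64}{Re}
f = 64/1940 = 0.03299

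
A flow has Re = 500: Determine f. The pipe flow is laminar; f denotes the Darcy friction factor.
Formula: f = \frac{64}{Re}
f = 64/500 = 0.128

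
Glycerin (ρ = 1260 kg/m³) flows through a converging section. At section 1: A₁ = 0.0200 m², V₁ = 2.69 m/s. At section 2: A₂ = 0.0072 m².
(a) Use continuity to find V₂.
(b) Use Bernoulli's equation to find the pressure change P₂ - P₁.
(a) Continuity: A₁V₁=A₂V₂ -> V₂=A₁V₁/A₂=0.0200*2.69/0.0072=7.47 m/s
(b) Bernoulli: P₂-P₁=0.5*rho*(V₁^2-V₂^2)/1000=0.5*1260*(2.69^2-7.47^2)/1000=-30.6 kPa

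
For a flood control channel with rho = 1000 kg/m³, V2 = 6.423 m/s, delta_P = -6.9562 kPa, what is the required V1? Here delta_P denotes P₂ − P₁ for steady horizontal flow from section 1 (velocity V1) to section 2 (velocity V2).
Formula: \Delta P = \frac{1}{2} \rho (V_1^2 - V_2^2)
Substituting knowns: -6.9562 = 0.5·1000·(V1² − 6.423²)/1000
Solving for V1: V1 = √(6.423² + 2·(-6.9562·1000)/1000) = 5.229 m/s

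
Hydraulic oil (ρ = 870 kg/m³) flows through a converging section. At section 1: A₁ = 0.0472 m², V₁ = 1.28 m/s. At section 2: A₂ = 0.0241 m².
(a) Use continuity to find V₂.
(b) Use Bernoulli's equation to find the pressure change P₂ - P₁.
(a) Continuity: A₁V₁=A₂V₂ -> V₂=A₁V₁/A₂=0.0472*1.28/0.0241=2.51 m/s
(b) Bernoulli: P₂-P₁=0.5*rho*(V₁^2-V₂^2)/1000=0.5*870*(1.28^2-2.51^2)/1000=-2.028 kPa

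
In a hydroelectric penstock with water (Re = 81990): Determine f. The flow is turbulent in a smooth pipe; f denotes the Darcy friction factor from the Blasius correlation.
Formula: f = \frac{0.316}{Re^{0.25}}
f = 0.316/81990^0.25 = 0.01867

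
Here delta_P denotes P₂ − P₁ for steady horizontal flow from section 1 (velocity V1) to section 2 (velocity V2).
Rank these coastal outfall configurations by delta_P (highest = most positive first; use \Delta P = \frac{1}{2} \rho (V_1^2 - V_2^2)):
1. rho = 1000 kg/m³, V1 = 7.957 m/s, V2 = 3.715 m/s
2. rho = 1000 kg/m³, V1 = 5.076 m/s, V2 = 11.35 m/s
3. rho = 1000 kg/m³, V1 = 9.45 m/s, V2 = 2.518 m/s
Case 1: delta_P = 24.76 kPa
Case 2: delta_P = -51.53 kPa
Case 3: delta_P = 41.48 kPa
Ranking (highest first): 3, 1, 2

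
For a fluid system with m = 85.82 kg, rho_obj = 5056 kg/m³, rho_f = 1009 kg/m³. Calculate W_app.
Formula: W_{app} = mg\left(1 - \frac{\rho_f}{\rho_{obj}}\right)
W_app = 85.82·9.81·(1 − 1009/5056) = 673.9 N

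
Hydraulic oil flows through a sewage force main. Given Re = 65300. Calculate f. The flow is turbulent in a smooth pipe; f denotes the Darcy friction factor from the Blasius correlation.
Formula: f = \frac{0.316}{Re^{0.25}}
f = 0.316/65300^0.25 = 0.01977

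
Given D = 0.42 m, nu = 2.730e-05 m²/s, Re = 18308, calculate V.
Formula: Re = \frac{V D}{\nu}
Substituting knowns: 18308 = V·0.42/2.730e-05
Solving for V: V = 18308·2.730e-05/0.42 = 1.19 m/s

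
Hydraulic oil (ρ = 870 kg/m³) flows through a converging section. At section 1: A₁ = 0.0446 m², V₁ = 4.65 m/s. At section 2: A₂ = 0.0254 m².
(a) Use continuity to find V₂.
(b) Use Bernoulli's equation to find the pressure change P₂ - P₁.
(a) Continuity: A₁V₁=A₂V₂ -> V₂=A₁V₁/A₂=0.0446*4.65/0.0254=8.16 m/s
(b) Bernoulli: P₂-P₁=0.5*rho*(V₁^2-V₂^2)/1000=0.5*870*(4.65^2-8.16^2)/1000=-19.56 kPa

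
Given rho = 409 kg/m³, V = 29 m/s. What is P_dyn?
Formula: P_{dyn} = \frac{1}{2} \rho V^2
P_dyn = 0.5·409·29²/1000 = 172 kPa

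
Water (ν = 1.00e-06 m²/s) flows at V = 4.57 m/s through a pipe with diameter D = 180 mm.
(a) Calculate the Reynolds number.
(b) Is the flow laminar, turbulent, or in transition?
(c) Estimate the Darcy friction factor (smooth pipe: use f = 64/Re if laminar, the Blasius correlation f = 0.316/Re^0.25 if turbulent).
(a) Re = V·D/ν = 4.57·0.18/1.00e-06 = 822600
(b) Flow regime: turbulent (Re > 4000)
(c) Friction factor: f = 0.316/Re^0.25 = 0.316/822600^0.25 = 0.01049 (Blasius is strictly valid for Re ≲ 1e5; used here as the smooth-pipe estimate the problem specifies)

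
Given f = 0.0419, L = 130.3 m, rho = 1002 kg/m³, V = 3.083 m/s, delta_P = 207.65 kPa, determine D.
Formula: \Delta P = f \frac{L}{D} \frac{\rho V^2}{2}
Substituting knowns: 207.65 = 0.0419·(130.3/D)·0.5·1002·3.083²/1000
Solving for D: D = 0.0419·130.3·0.5·1002·3.083²/(207.65·1000) = 0.1252 m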